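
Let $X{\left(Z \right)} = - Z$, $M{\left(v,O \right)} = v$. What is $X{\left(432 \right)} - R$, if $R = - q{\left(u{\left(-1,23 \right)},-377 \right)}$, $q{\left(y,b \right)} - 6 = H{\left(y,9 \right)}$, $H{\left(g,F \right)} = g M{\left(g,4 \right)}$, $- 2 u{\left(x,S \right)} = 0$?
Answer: $-426$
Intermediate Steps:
$u{\left(x,S \right)} = 0$ ($u{\left(x,S \right)} = \left(- \frac{1}{2}\right) 0 = 0$)
$H{\left(g,F \right)} = g^{2}$ ($H{\left(g,F \right)} = g g = g^{2}$)
$q{\left(y,b \right)} = 6 + y^{2}$
$R = -6$ ($R = - (6 + 0^{2}) = - (6 + 0) = \left(-1\right) 6 = -6$)
$X{\left(432 \right)} - R = \left(-1\right) 432 - -6 = -432 + 6 = -426$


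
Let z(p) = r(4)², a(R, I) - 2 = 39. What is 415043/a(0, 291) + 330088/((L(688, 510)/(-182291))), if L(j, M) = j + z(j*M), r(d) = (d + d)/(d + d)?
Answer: -60165096861/689 ≈ -8.7322e+7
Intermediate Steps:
a(R, I) = 41 (a(R, I) = 2 + 39 = 41)
r(d) = 1 (r(d) = (2*d)/((2*d)) = (2*d)*(1/(2*d)) = 1)
z(p) = 1 (z(p) = 1² = 1)
L(j, M) = 1 + j (L(j, M) = j + 1 = 1 + j)
415043/a(0, 291) + 330088/((L(688, 510)/(-182291))) = 415043/41 + 330088/(((1 + 688)/(-182291))) = 415043*(1/41) + 330088/((689*(-1/182291))) = 10123 + 330088/(-689/182291) = 10123 + 330088*(-182291/689) = 10123 - 60172071608/689 = -60165096861/689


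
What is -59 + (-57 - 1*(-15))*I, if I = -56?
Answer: 2293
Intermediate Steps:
-59 + (-57 - 1*(-15))*I = -59 + (-57 - 1*(-15))*(-56) = -59 + (-57 + 15)*(-56) = -59 - 42*(-56) = -59 + 2352 = 2293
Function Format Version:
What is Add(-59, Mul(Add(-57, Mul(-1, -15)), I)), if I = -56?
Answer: 2293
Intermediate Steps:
Add(-59, Mul(Add(-57, Mul(-1, -15)), I)) = Add(-59, Mul(Add(-57, Mul(-1, -15)), -56)) = Add(-59, Mul(Add(-57, 15), -56)) = Add(-59, Mul(-42, -56)) = Add(-59, 2352) = 2293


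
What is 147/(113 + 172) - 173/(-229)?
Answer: 27656/21755 ≈ 1.2712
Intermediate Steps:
147/(113 + 172) - 173/(-229) = 147/285 - 173*(-1/229) = 147*(1/285) + 173/229 = 49/95 + 173/229 = 27656/21755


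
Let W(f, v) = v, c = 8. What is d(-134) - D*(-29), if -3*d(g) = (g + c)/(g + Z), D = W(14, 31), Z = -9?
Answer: 128515/143 ≈ 898.71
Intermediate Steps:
D = 31
d(g) = -(8 + g)/(3*(-9 + g)) (d(g) = -(g + 8)/(3*(g - 9)) = -(8 + g)/(3*(-9 + g)))
d(-134) - D*(-29) = (-8 - 1*(-134))/(3*(-9 - 134)) - 31*(-29) = (⅓)*(-8 + 134)/(-143) - 1*(-899) = (⅓)*(-1/143)*126 + 899 = -42/143 + 899 = 128515/143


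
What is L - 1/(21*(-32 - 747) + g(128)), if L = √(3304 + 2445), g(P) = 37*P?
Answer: 1/11623 + √5749 ≈ 75.822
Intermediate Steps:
L = √5749 ≈ 75.822
L - 1/(21*(-32 - 747) + g(128)) = √5749 - 1/(21*(-32 - 747) + 37*128) = √5749 - 1/(21*(-779) + 4736) = √5749 - 1/(-16359 + 4736) = √5749 - 1/(-11623) = √5749 - 1*(-1/11623) = √5749 + 1/11623 = 1/11623 + √5749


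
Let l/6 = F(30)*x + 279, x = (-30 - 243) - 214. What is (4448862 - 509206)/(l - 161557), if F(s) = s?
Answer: -3939656/247543 ≈ -15.915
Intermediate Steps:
x = -487 (x = -273 - 214 = -487)
l = -85986 (l = 6*(30*(-487) + 279) = 6*(-14610 + 279) = 6*(-14331) = -85986)
(4448862 - 509206)/(l - 161557) = (4448862 - 509206)/(-85986 - 161557) = 3939656/(-247543) = 3939656*(-1/247543) = -3939656/247543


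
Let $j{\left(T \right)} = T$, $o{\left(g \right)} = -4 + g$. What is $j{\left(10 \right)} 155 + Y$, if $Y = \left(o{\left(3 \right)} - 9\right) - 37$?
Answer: $1503$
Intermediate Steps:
$Y = -47$ ($Y = \left(\left(-4 + 3\right) - 9\right) - 37 = \left(-1 - 9\right) - 37 = -10 - 37 = -47$)
$j{\left(10 \right)} 155 + Y = 10 \cdot 155 - 47 = 1550 - 47 = 1503$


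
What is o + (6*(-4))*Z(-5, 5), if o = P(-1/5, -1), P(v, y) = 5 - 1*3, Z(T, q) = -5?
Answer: 122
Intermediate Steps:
P(v, y) = 2 (P(v, y) = 5 - 3 = 2)
o = 2
o + (6*(-4))*Z(-5, 5) = 2 + (6*(-4))*(-5) = 2 - 24*(-5) = 2 + 120 = 122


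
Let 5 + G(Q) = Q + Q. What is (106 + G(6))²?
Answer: 12769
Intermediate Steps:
G(Q) = -5 + 2*Q (G(Q) = -5 + (Q + Q) = -5 + 2*Q)
(106 + G(6))² = (106 + (-5 + 2*6))² = (106 + (-5 + 12))² = (106 + 7)² = 113² = 12769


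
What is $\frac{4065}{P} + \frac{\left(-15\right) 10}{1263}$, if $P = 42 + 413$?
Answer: $\frac{337723}{38311} \approx 8.8153$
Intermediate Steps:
$P = 455$
$\frac{4065}{P} + \frac{\left(-15\right) 10}{1263} = \frac{4065}{455} + \frac{\left(-15\right) 10}{1263} = 4065 \cdot \frac{1}{455} - \frac{50}{421} = \frac{813}{91} - \frac{50}{421} = \frac{337723}{38311}$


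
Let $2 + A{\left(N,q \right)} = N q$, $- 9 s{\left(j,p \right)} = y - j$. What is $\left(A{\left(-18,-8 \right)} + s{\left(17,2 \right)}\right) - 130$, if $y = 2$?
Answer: $\frac{41}{3} \approx 13.667$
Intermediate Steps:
$s{\left(j,p \right)} = - \frac{2}{9} + \frac{j}{9}$ ($s{\left(j,p \right)} = - \frac{2 - j}{9} = - \frac{2}{9} + \frac{j}{9}$)
$A{\left(N,q \right)} = -2 + N q$
$\left(A{\left(-18,-8 \right)} + s{\left(17,2 \right)}\right) - 130 = \left(\left(-2 - -144\right) + \left(- \frac{2}{9} + \frac{1}{9} \cdot 17\right)\right) - 130 = \left(\left(-2 + 144\right) + \left(- \frac{2}{9} + \frac{17}{9}\right)\right) - 130 = \left(142 + \frac{5}{3}\right) - 130 = \frac{431}{3} - 130 = \frac{41}{3}$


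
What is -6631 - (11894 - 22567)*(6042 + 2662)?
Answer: 92891161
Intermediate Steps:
-6631 - (11894 - 22567)*(6042 + 2662) = -6631 - (-10673)*8704 = -6631 - 1*(-92897792) = -6631 + 92897792 = 92891161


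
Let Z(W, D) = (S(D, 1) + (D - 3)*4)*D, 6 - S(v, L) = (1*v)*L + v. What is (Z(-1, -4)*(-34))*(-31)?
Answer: 59024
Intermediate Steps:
S(v, L) = 6 - v - L*v (S(v, L) = 6 - ((1*v)*L + v) = 6 - (v*L + v) = 6 - (L*v + v) = 6 - (v + L*v) = 6 + (-v - L*v) = 6 - v - L*v)
Z(W, D) = D*(-6 + 2*D) (Z(W, D) = ((6 - D - 1*1*D) + (D - 3)*4)*D = ((6 - D - D) + (-3 + D)*4)*D = ((6 - 2*D) + (-12 + 4*D))*D = (-6 + 2*D)*D = D*(-6 + 2*D))
(Z(-1, -4)*(-34))*(-31) = ((2*(-4)*(-3 - 4))*(-34))*(-31) = ((2*(-4)*(-7))*(-34))*(-31) = (56*(-34))*(-31) = -1904*(-31) = 59024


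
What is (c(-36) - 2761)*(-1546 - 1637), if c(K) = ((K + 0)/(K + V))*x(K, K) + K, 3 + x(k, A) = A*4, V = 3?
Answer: 103546173/11 ≈ 9.4133e+6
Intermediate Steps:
x(k, A) = -3 + 4*A (x(k, A) = -3 + A*4 = -3 + 4*A)
c(K) = K + K*(-3 + 4*K)/(3 + K) (c(K) = ((K + 0)/(K + 3))*(-3 + 4*K) + K = (K/(3 + K))*(-3 + 4*K) + K = K*(-3 + 4*K)/(3 + K) + K = K + K*(-3 + 4*K)/(3 + K))
(c(-36) - 2761)*(-1546 - 1637) = (5*(-36)²/(3 - 36) - 2761)*(-1546 - 1637) = (5*1296/(-33) - 2761)*(-3183) = (5*1296*(-1/33) - 2761)*(-3183) = (-2160/11 - 2761)*(-3183) = -32531/11*(-3183) = 103546173/11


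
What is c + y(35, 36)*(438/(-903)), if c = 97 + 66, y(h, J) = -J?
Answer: 54319/301 ≈ 180.46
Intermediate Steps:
c = 163
c + y(35, 36)*(438/(-903)) = 163 + (-1*36)*(438/(-903)) = 163 - 15768*(-1)/903 = 163 - 36*(-146/301) = 163 + 5256/301 = 54319/301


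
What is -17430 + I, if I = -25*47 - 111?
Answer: -18716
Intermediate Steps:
I = -1286 (I = -1175 - 111 = -1286)
-17430 + I = -17430 - 1286 = -18716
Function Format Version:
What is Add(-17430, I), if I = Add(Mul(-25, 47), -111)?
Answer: -18716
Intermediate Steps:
I = -1286 (I = Add(-1175, -111) = -1286)
Add(-17430, I) = Add(-17430, -1286) = -18716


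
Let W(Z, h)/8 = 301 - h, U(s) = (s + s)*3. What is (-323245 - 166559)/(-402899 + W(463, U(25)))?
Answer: 163268/133897 ≈ 1.2194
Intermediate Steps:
U(s) = 6*s (U(s) = (2*s)*3 = 6*s)
W(Z, h) = 2408 - 8*h (W(Z, h) = 8*(301 - h) = 2408 - 8*h)
(-323245 - 166559)/(-402899 + W(463, U(25))) = (-323245 - 166559)/(-402899 + (2408 - 48*25)) = -489804/(-402899 + (2408 - 8*150)) = -489804/(-402899 + (2408 - 1200)) = -489804/(-402899 + 1208) = -489804/(-401691) = -489804*(-1/401691) = 163268/133897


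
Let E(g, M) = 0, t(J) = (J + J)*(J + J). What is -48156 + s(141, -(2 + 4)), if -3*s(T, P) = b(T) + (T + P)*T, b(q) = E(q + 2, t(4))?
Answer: -54501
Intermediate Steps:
t(J) = 4*J**2 (t(J) = (2*J)*(2*J) = 4*J**2)
b(q) = 0
s(T, P) = -T*(P + T)/3 (s(T, P) = -(0 + (T + P)*T)/3 = -(0 + (P + T)*T)/3 = -(0 + T*(P + T))/3 = -T*(P + T)/3)
-48156 + s(141, -(2 + 4)) = -48156 + (1/3)*141*(-(-1)*(2 + 4) - 1*141) = -48156 + (1/3)*141*(-(-1)*6 - 141) = -48156 + (1/3)*141*(-1*(-6) - 141) = -48156 + (1/3)*141*(6 - 141) = -48156 + (1/3)*141*(-135) = -48156 - 6345 = -54501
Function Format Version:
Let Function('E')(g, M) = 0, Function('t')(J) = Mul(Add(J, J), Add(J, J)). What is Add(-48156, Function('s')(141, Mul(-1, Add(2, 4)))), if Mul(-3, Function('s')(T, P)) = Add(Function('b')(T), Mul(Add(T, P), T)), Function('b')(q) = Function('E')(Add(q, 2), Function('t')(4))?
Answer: -54501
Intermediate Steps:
Function('t')(J) = Mul(4, Pow(J, 2)) (Function('t')(J) = Mul(Mul(2, J), Mul(2, J)) = Mul(4, Pow(J, 2)))
Function('b')(q) = 0
Function('s')(T, P) = Mul(Rational(-1, 3), T, Add(P, T)) (Function('s')(T, P) = Mul(Rational(-1, 3), Add(0, Mul(Add(T, P), T))) = Mul(Rational(-1, 3), Add(0, Mul(Add(P, T), T))) = Mul(Rational(-1, 3), Add(0, Mul(T, Add(P, T)))) = Mul(Rational(-1, 3), Mul(T, Add(P, T))) = Mul(Rational(-1, 3), T, Add(P, T)))
Add(-48156, Function('s')(141, Mul(-1, Add(2, 4)))) = Add(-48156, Mul(Rational(1, 3), 141, Add(Mul(-1, Mul(-1, Add(2, 4))), Mul(-1, 141)))) = Add(-48156, Mul(Rational(1, 3), 141, Add(Mul(-1, Mul(-1, 6)), -141))) = Add(-48156, Mul(Rational(1, 3), 141, Add(Mul(-1, -6), -141))) = Add(-48156, Mul(Rational(1, 3), 141, Add(6, -141))) = Add(-48156, Mul(Rational(1, 3), 141, -135)) = Add(-48156, -6345) = -54501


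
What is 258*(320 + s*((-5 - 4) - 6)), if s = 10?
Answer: 43860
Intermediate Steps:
258*(320 + s*((-5 - 4) - 6)) = 258*(320 + 10*((-5 - 4) - 6)) = 258*(320 + 10*(-9 - 6)) = 258*(320 + 10*(-15)) = 258*(320 - 150) = 258*170 = 43860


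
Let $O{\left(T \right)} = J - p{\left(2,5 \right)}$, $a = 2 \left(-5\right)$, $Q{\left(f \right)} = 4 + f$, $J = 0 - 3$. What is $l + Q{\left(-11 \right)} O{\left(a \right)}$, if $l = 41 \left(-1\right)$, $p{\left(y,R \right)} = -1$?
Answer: $-27$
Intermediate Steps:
$J = -3$
$l = -41$
$a = -10$
$O{\left(T \right)} = -2$ ($O{\left(T \right)} = -3 - -1 = -3 + 1 = -2$)
$l + Q{\left(-11 \right)} O{\left(a \right)} = -41 + \left(4 - 11\right) \left(-2\right) = -41 - -14 = -41 + 14 = -27$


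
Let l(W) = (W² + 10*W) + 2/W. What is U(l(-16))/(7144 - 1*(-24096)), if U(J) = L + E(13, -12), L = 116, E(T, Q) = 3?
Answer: 119/31240 ≈ 0.0038092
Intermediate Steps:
l(W) = W² + 2/W + 10*W
U(J) = 119 (U(J) = 116 + 3 = 119)
U(l(-16))/(7144 - 1*(-24096)) = 119/(7144 - 1*(-24096)) = 119/(7144 + 24096) = 119/31240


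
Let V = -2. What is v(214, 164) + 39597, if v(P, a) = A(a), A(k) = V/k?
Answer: 3246953/82 ≈ 39597.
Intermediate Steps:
A(k) = -2/k
v(P, a) = -2/a
v(214, 164) + 39597 = -2/164 + 39597 = -2*1/164 + 39597 = -1/82 + 39597 = 3246953/82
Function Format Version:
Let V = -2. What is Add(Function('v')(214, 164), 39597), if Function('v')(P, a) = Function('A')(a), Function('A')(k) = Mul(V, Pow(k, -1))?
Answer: Rational(3246953, 82) ≈ 39597.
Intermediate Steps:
Function('A')(k) = Mul(-2, Pow(k, -1))
Function('v')(P, a) = Mul(-2, Pow(a, -1))
Add(Function('v')(214, 164), 39597) = Add(Mul(-2, Pow(164, -1)), 39597) = Add(Mul(-2, Rational(1, 164)), 39597) = Add(Rational(-1, 82), 39597) = Rational(3246953, 82)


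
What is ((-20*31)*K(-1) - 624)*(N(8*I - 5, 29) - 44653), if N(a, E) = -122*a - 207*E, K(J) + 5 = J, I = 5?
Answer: -170050896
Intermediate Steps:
K(J) = -5 + J
N(a, E) = -207*E - 122*a
((-20*31)*K(-1) - 624)*(N(8*I - 5, 29) - 44653) = ((-20*31)*(-5 - 1) - 624)*((-207*29 - 122*(8*5 - 5)) - 44653) = (-620*(-6) - 624)*((-6003 - 122*(40 - 5)) - 44653) = (3720 - 624)*((-6003 - 122*35) - 44653) = 3096*((-6003 - 4270) - 44653) = 3096*(-10273 - 44653) = 3096*(-54926) = -170050896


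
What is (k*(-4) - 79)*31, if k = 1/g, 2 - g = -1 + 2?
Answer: -2573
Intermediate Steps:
g = 1 (g = 2 - (-1 + 2) = 2 - 1*1 = 2 - 1 = 1)
k = 1 (k = 1/1 = 1)
(k*(-4) - 79)*31 = (1*(-4) - 79)*31 = (-4 - 79)*31 = -83*31 = -2573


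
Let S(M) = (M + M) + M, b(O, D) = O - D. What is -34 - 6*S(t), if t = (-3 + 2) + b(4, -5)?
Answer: -178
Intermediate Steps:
t = 8 (t = (-3 + 2) + (4 - 1*(-5)) = -1 + (4 + 5) = -1 + 9 = 8)
S(M) = 3*M (S(M) = 2*M + M = 3*M)
-34 - 6*S(t) = -34 - 18*8 = -34 - 6*24 = -34 - 144 = -178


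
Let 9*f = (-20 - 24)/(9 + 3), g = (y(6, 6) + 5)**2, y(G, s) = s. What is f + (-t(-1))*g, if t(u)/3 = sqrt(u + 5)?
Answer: -19613/27 ≈ -726.41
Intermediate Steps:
t(u) = 3*sqrt(5 + u) (t(u) = 3*sqrt(u + 5) = 3*sqrt(5 + u))
g = 121 (g = (6 + 5)**2 = 11**2 = 121)
f = -11/27 (f = ((-20 - 24)/(9 + 3))/9 = (-44/12)/9 = (-44*1/12)/9 = (1/9)*(-11/3) = -11/27 ≈ -0.40741)
f + (-t(-1))*g = -11/27 - 3*sqrt(5 - 1)*121 = -11/27 - 3*sqrt(4)*121 = -11/27 - 3*2*121 = -11/27 - 1*6*121 = -11/27 - 6*121 = -11/27 - 726 = -19613/27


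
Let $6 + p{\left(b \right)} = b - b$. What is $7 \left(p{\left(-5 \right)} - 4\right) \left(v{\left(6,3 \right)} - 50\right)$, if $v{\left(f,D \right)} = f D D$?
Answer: $-280$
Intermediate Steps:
$v{\left(f,D \right)} = f D^{2}$ ($v{\left(f,D \right)} = D f D = f D^{2}$)
$p{\left(b \right)} = -6$ ($p{\left(b \right)} = -6 + \left(b - b\right) = -6 + 0 = -6$)
$7 \left(p{\left(-5 \right)} - 4\right) \left(v{\left(6,3 \right)} - 50\right) = 7 \left(-6 - 4\right) \left(6 \cdot 3^{2} - 50\right) = 7 \left(-10\right) \left(6 \cdot 9 - 50\right) = - 70 \left(54 - 50\right) = \left(-70\right) 4 = -280$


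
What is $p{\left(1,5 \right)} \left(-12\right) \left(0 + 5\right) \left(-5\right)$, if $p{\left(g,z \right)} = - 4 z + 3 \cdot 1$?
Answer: $-5100$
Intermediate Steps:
$p{\left(g,z \right)} = 3 - 4 z$ ($p{\left(g,z \right)} = - 4 z + 3 = 3 - 4 z$)
$p{\left(1,5 \right)} \left(-12\right) \left(0 + 5\right) \left(-5\right) = \left(3 - 20\right) \left(-12\right) \left(0 + 5\right) \left(-5\right) = \left(3 - 20\right) \left(-12\right) 5 \left(-5\right) = \left(-17\right) \left(-12\right) \left(-25\right) = 204 \left(-25\right) = -5100$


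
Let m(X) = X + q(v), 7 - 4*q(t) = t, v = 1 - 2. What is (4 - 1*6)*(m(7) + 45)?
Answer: -108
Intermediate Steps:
v = -1
q(t) = 7/4 - t/4
m(X) = 2 + X (m(X) = X + (7/4 - ¼*(-1)) = X + (7/4 + ¼) = X + 2 = 2 + X)
(4 - 1*6)*(m(7) + 45) = (4 - 1*6)*((2 + 7) + 45) = (4 - 6)*(9 + 45) = -2*54 = -108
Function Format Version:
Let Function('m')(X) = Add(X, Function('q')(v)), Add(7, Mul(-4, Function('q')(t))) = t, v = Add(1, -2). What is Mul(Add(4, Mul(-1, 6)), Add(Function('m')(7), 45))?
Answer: -108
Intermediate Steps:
v = -1
Function('q')(t) = Add(Rational(7, 4), Mul(Rational(-1, 4), t))
Function('m')(X) = Add(2, X) (Function('m')(X) = Add(X, Add(Rational(7, 4), Mul(Rational(-1, 4), -1))) = Add(X, Add(Rational(7, 4), Rational(1, 4))) = Add(X, 2) = Add(2, X))
Mul(Add(4, Mul(-1, 6)), Add(Function('m')(7), 45)) = Mul(Add(4, Mul(-1, 6)), Add(Add(2, 7), 45)) = Mul(Add(4, -6), Add(9, 45)) = Mul(-2, 54) = -108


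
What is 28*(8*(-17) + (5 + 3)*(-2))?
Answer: -4256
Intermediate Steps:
28*(8*(-17) + (5 + 3)*(-2)) = 28*(-136 + 8*(-2)) = 28*(-136 - 16) = 28*(-152) = -4256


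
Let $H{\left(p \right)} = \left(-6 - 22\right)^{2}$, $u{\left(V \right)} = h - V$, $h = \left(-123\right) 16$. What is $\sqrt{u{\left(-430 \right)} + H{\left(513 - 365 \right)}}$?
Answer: $i \sqrt{754} \approx 27.459 i$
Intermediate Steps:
$h = -1968$
$u{\left(V \right)} = -1968 - V$
$H{\left(p \right)} = 784$ ($H{\left(p \right)} = \left(-28\right)^{2} = 784$)
$\sqrt{u{\left(-430 \right)} + H{\left(513 - 365 \right)}} = \sqrt{\left(-1968 - -430\right) + 784} = \sqrt{\left(-1968 + 430\right) + 784} = \sqrt{-1538 + 784} = \sqrt{-754} = i \sqrt{754}$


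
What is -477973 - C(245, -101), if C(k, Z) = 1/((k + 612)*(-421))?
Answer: -172451224480/360797 ≈ -4.7797e+5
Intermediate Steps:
C(k, Z) = -1/(421*(612 + k)) (C(k, Z) = -1/421/(612 + k) = -1/(421*(612 + k)))
-477973 - C(245, -101) = -477973 - (-1)/(257652 + 421*245) = -477973 - (-1)/(257652 + 103145) = -477973 - (-1)/360797 = -477973 - 1*(-1/360797) = -477973 + 1/360797 = -172451224480/360797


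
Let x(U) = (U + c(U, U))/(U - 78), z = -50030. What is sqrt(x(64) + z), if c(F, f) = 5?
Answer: I*sqrt(9806846)/14 ≈ 223.68*I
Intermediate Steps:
x(U) = (5 + U)/(-78 + U) (x(U) = (U + 5)/(U - 78) = (5 + U)/(-78 + U))
sqrt(x(64) + z) = sqrt((5 + 64)/(-78 + 64) - 50030) = sqrt(69/(-14) - 50030) = sqrt(-1/14*69 - 50030) = sqrt(-69/14 - 50030) = sqrt(-700489/14) = I*sqrt(9806846)/14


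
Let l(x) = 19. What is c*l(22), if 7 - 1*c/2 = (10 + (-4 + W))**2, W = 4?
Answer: -3534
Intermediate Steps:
c = -186 (c = 14 - 2*(10 + (-4 + 4))**2 = 14 - 2*(10 + 0)**2 = 14 - 2*10**2 = 14 - 2*100 = 14 - 200 = -186)
c*l(22) = -186*19 = -3534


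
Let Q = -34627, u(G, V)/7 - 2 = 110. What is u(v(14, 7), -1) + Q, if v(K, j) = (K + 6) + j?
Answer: -33843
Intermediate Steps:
v(K, j) = 6 + K + j (v(K, j) = (6 + K) + j = 6 + K + j)
u(G, V) = 784 (u(G, V) = 14 + 7*110 = 14 + 770 = 784)
u(v(14, 7), -1) + Q = 784 - 34627 = -33843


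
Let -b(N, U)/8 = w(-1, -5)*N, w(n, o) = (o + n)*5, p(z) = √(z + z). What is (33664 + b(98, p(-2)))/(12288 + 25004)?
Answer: 14296/9323 ≈ 1.5334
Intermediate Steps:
p(z) = √2*√z (p(z) = √(2*z) = √2*√z)
w(n, o) = 5*n + 5*o (w(n, o) = (n + o)*5 = 5*n + 5*o)
b(N, U) = 240*N (b(N, U) = -8*(5*(-1) + 5*(-5))*N = -8*(-5 - 25)*N = -(-240)*N = 240*N)
(33664 + b(98, p(-2)))/(12288 + 25004) = (33664 + 240*98)/(12288 + 25004) = (33664 + 23520)/37292 = 57184*(1/37292) = 14296/9323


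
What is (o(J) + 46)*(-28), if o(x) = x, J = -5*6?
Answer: -448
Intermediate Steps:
J = -30
(o(J) + 46)*(-28) = (-30 + 46)*(-28) = 16*(-28) = -448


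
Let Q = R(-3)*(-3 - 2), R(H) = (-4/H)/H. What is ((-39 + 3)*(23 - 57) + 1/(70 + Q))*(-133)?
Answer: -105815997/650 ≈ -1.6279e+5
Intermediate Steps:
R(H) = -4/H²
Q = 20/9 (Q = (-4/(-3)²)*(-3 - 2) = -4*⅑*(-5) = -4/9*(-5) = 20/9 ≈ 2.2222)
((-39 + 3)*(23 - 57) + 1/(70 + Q))*(-133) = ((-39 + 3)*(23 - 57) + 1/(70 + 20/9))*(-133) = (-36*(-34) + 1/(650/9))*(-133) = (1224 + 9/650)*(-133) = (795609/650)*(-133) = -105815997/650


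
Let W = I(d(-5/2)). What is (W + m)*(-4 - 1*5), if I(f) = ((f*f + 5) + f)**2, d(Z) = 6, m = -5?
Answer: -19836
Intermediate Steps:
I(f) = (5 + f + f**2)**2 (I(f) = ((f**2 + 5) + f)**2 = ((5 + f**2) + f)**2 = (5 + f + f**2)**2)
W = 2209 (W = (5 + 6 + 6**2)**2 = (5 + 6 + 36)**2 = 47**2 = 2209)
(W + m)*(-4 - 1*5) = (2209 - 5)*(-4 - 1*5) = 2204*(-4 - 5) = 2204*(-9) = -19836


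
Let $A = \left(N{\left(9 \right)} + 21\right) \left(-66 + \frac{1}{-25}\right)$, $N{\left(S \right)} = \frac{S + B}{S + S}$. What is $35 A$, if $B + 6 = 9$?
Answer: $- \frac{150241}{3} \approx -50080.0$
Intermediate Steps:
$B = 3$ ($B = -6 + 9 = 3$)
$N{\left(S \right)} = \frac{3 + S}{2 S}$ ($N{\left(S \right)} = \frac{S + 3}{S + S} = \frac{3 + S}{2 S}$)
$A = - \frac{21463}{15}$ ($A = \left(\frac{3 + 9}{2 \cdot 9} + 21\right) \left(-66 + \frac{1}{-25}\right) = \left(\frac{1}{2} \cdot \frac{1}{9} \cdot 12 + 21\right) \left(-66 - \frac{1}{25}\right) = \left(\frac{2}{3} + 21\right) \left(- \frac{1651}{25}\right) = \frac{65}{3} \left(- \frac{1651}{25}\right) = - \frac{21463}{15} \approx -1430.9$)
$35 A = 35 \left(- \frac{21463}{15}\right) = - \frac{150241}{3}$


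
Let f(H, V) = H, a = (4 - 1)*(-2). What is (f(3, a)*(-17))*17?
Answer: -867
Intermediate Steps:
a = -6 (a = 3*(-2) = -6)
(f(3, a)*(-17))*17 = (3*(-17))*17 = -51*17 = -867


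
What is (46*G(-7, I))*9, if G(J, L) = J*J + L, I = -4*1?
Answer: 18630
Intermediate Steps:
I = -4
G(J, L) = L + J² (G(J, L) = J² + L = L + J²)
(46*G(-7, I))*9 = (46*(-4 + (-7)²))*9 = (46*(-4 + 49))*9 = (46*45)*9 = 2070*9 = 18630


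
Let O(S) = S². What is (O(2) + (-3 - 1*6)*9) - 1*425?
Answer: -502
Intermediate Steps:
(O(2) + (-3 - 1*6)*9) - 1*425 = (2² + (-3 - 1*6)*9) - 1*425 = (4 + (-3 - 6)*9) - 425 = (4 - 9*9) - 425 = (4 - 81) - 425 = -77 - 425 = -502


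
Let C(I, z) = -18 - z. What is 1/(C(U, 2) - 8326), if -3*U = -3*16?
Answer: -1/8346 ≈ -0.00011982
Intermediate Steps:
U = 16 (U = -(-1)*16 = -⅓*(-48) = 16)
1/(C(U, 2) - 8326) = 1/((-18 - 1*2) - 8326) = 1/((-18 - 2) - 8326) = 1/(-20 - 8326) = 1/(-8346) = -1/8346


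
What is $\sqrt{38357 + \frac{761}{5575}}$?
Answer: $\frac{2 \sqrt{11921637757}}{1115} \approx 195.85$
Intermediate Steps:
$\sqrt{38357 + \frac{761}{5575}} = \sqrt{\frac{213841036}{5575}} = \frac{2 \sqrt{11921637757}}{1115}$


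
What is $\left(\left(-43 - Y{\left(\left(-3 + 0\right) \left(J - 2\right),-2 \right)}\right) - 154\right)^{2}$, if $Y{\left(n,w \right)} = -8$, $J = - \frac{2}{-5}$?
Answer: $35721$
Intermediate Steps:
$J = \frac{2}{5}$ ($J = \left(-2\right) \left(- \frac{1}{5}\right) = \frac{2}{5} \approx 0.4$)
$\left(\left(-43 - Y{\left(\left(-3 + 0\right) \left(J - 2\right),-2 \right)}\right) - 154\right)^{2} = \left(\left(-43 - -8\right) - 154\right)^{2} = \left(\left(-43 + 8\right) - 154\right)^{2} = \left(-35 - 154\right)^{2} = \left(-189\right)^{2} = 35721$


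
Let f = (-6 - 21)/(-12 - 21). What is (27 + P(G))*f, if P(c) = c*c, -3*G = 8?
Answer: 307/11 ≈ 27.909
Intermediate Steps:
G = -8/3 (G = -⅓*8 = -8/3 ≈ -2.6667)
P(c) = c²
f = 9/11 (f = -27/(-33) = -27*(-1/33) = 9/11 ≈ 0.81818)
(27 + P(G))*f = (27 + (-8/3)²)*(9/11) = (27 + 64/9)*(9/11) = (307/9)*(9/11) = 307/11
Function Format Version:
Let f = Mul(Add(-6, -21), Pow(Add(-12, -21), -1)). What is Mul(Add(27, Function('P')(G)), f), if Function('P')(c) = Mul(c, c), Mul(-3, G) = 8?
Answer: Rational(307, 11) ≈ 27.909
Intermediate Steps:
G = Rational(-8, 3) (G = Mul(Rational(-1, 3), 8) = Rational(-8, 3) ≈ -2.6667)
Function('P')(c) = Pow(c, 2)
f = Rational(9, 11) (f = Mul(-27, Pow(-33, -1)) = Mul(-27, Rational(-1, 33)) = Rational(9, 11) ≈ 0.81818)
Mul(Add(27, Function('P')(G)), f) = Mul(Add(27, Pow(Rational(-8, 3), 2)), Rational(9, 11)) = Mul(Add(27, Rational(64, 9)), Rational(9, 11)) = Mul(Rational(307, 9), Rational(9, 11)) = Rational(307, 11)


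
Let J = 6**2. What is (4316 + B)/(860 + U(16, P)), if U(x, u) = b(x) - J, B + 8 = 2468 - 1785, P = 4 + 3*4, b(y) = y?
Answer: 713/120 ≈ 5.9417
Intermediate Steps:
P = 16 (P = 4 + 12 = 16)
J = 36
B = 675 (B = -8 + (2468 - 1785) = -8 + 683 = 675)
U(x, u) = -36 + x (U(x, u) = x - 1*36 = x - 36 = -36 + x)
(4316 + B)/(860 + U(16, P)) = (4316 + 675)/(860 + (-36 + 16)) = 4991/(860 - 20) = 4991/840 = 4991*(1/840) = 713/120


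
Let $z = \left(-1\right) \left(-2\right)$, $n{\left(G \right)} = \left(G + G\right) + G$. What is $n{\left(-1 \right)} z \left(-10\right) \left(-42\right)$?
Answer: $-2520$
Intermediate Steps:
$n{\left(G \right)} = 3 G$ ($n{\left(G \right)} = 2 G + G = 3 G$)
$z = 2$
$n{\left(-1 \right)} z \left(-10\right) \left(-42\right) = 3 \left(-1\right) 2 \left(-10\right) \left(-42\right) = \left(-3\right) 2 \left(-10\right) \left(-42\right) = \left(-6\right) \left(-10\right) \left(-42\right) = 60 \left(-42\right) = -2520$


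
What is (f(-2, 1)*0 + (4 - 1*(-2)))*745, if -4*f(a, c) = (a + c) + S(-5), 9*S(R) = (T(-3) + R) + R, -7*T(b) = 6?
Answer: 4470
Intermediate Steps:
T(b) = -6/7 (T(b) = -⅐*6 = -6/7)
S(R) = -2/21 + 2*R/9 (S(R) = ((-6/7 + R) + R)/9 = (-6/7 + 2*R)/9 = -2/21 + 2*R/9)
f(a, c) = 19/63 - a/4 - c/4 (f(a, c) = -((a + c) + (-2/21 + (2/9)*(-5)))/4 = -((a + c) + (-2/21 - 10/9))/4 = -((a + c) - 76/63)/4 = -(-76/63 + a + c)/4 = 19/63 - a/4 - c/4)
(f(-2, 1)*0 + (4 - 1*(-2)))*745 = ((19/63 - ¼*(-2) - ¼*1)*0 + (4 - 1*(-2)))*745 = ((19/63 + ½ - ¼)*0 + (4 + 2))*745 = ((139/252)*0 + 6)*745 = (0 + 6)*745 = 6*745 = 4470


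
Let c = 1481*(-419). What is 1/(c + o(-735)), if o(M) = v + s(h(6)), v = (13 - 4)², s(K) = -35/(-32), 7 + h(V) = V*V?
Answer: -32/19854621 ≈ -1.6117e-6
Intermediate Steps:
h(V) = -7 + V² (h(V) = -7 + V*V = -7 + V²)
s(K) = 35/32 (s(K) = -35*(-1/32) = 35/32)
v = 81 (v = 9² = 81)
c = -620539
o(M) = 2627/32 (o(M) = 81 + 35/32 = 2627/32)
1/(c + o(-735)) = 1/(-620539 + 2627/32) = 1/(-19854621/32) = -32/19854621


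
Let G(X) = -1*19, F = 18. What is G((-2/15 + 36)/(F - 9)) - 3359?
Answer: -3378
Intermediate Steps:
G(X) = -19
G((-2/15 + 36)/(F - 9)) - 3359 = -19 - 3359 = -3378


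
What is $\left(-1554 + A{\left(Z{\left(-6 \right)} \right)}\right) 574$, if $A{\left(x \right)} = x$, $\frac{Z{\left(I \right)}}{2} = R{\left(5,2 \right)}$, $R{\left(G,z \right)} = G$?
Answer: $-886256$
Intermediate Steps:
$Z{\left(I \right)} = 10$ ($Z{\left(I \right)} = 2 \cdot 5 = 10$)
$\left(-1554 + A{\left(Z{\left(-6 \right)} \right)}\right) 574 = \left(-1554 + 10\right) 574 = \left(-1544\right) 574 = -886256$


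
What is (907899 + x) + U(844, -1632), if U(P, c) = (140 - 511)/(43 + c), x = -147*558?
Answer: 187473224/227 ≈ 8.2587e+5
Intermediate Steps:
x = -82026
U(P, c) = -371/(43 + c)
(907899 + x) + U(844, -1632) = (907899 - 82026) - 371/(43 - 1632) = 825873 - 371/(-1589) = 825873 - 371*(-1/1589) = 825873 + 53/227 = 187473224/227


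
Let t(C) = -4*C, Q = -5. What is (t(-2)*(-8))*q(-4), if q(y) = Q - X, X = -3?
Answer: 128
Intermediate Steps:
q(y) = -2 (q(y) = -5 - 1*(-3) = -5 + 3 = -2)
(t(-2)*(-8))*q(-4) = (-4*(-2)*(-8))*(-2) = (8*(-8))*(-2) = -64*(-2) = 128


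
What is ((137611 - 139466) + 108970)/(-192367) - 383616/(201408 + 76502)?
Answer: -51781694361/26730356485 ≈ -1.9372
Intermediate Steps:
((137611 - 139466) + 108970)/(-192367) - 383616/(201408 + 76502) = (-1855 + 108970)*(-1/192367) - 383616/277910 = 107115*(-1/192367) - 383616*1/277910 = -107115/192367 - 191808/138955 = -51781694361/26730356485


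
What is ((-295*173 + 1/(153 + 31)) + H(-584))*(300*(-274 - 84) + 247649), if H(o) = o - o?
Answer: -1316999679311/184 ≈ -7.1576e+9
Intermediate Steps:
H(o) = 0
((-295*173 + 1/(153 + 31)) + H(-584))*(300*(-274 - 84) + 247649) = ((-295*173 + 1/(153 + 31)) + 0)*(300*(-274 - 84) + 247649) = ((-51035 + 1/184) + 0)*(300*(-358) + 247649) = ((-51035 + 1/184) + 0)*(-107400 + 247649) = (-9390439/184 + 0)*140249 = -9390439/184*140249 = -1316999679311/184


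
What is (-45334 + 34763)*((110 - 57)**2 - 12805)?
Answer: 105667716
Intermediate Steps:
(-45334 + 34763)*((110 - 57)**2 - 12805) = -10571*(53**2 - 12805) = -10571*(2809 - 12805) = -10571*(-9996) = 105667716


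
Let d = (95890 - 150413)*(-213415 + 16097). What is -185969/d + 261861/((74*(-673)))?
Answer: -100614521734339/19135296734851 ≈ -5.2581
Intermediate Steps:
d = 10758369314 (d = -54523*(-197318) = 10758369314)
-185969/d + 261861/((74*(-673))) = -185969/10758369314 + 261861/((74*(-673))) = -185969*1/10758369314 + 261861/(-49802) = -26567/1536909902 + 261861*(-1/49802) = -26567/1536909902 - 261861/49802 = -100614521734339/19135296734851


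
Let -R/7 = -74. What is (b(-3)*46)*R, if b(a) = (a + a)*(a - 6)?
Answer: 1286712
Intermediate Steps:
R = 518 (R = -7*(-74) = 518)
b(a) = 2*a*(-6 + a) (b(a) = (2*a)*(-6 + a) = 2*a*(-6 + a))
(b(-3)*46)*R = ((2*(-3)*(-6 - 3))*46)*518 = ((2*(-3)*(-9))*46)*518 = (54*46)*518 = 2484*518 = 1286712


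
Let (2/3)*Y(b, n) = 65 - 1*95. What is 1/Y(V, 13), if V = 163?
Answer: -1/45 ≈ -0.022222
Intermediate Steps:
Y(b, n) = -45 (Y(b, n) = 3*(65 - 1*95)/2 = 3*(65 - 95)/2 = (3/2)*(-30) = -45)
1/Y(V, 13) = 1/(-45) = -1/45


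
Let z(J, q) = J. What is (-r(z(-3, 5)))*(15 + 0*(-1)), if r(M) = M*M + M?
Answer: -90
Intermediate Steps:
r(M) = M + M**2 (r(M) = M**2 + M = M + M**2)
(-r(z(-3, 5)))*(15 + 0*(-1)) = (-(-3)*(1 - 3))*(15 + 0*(-1)) = (-(-3)*(-2))*(15 + 0) = -1*6*15 = -6*15 = -90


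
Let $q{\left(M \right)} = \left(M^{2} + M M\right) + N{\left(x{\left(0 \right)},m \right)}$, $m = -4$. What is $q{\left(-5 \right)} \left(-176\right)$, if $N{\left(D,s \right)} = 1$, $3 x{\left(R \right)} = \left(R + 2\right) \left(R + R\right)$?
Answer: $-8976$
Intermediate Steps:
$x{\left(R \right)} = \frac{2 R \left(2 + R\right)}{3}$ ($x{\left(R \right)} = \frac{\left(R + 2\right) \left(R + R\right)}{3} = \frac{\left(2 + R\right) 2 R}{3} = \frac{2 R \left(2 + R\right)}{3}$)
$q{\left(M \right)} = 1 + 2 M^{2}$ ($q{\left(M \right)} = \left(M^{2} + M M\right) + 1 = \left(M^{2} + M^{2}\right) + 1 = 2 M^{2} + 1 = 1 + 2 M^{2}$)
$q{\left(-5 \right)} \left(-176\right) = \left(1 + 2 \left(-5\right)^{2}\right) \left(-176\right) = \left(1 + 2 \cdot 25\right) \left(-176\right) = \left(1 + 50\right) \left(-176\right) = 51 \left(-176\right) = -8976$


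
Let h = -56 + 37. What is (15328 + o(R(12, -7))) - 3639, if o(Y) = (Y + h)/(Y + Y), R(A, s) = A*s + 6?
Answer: 1823581/156 ≈ 11690.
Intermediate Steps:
h = -19
R(A, s) = 6 + A*s
o(Y) = (-19 + Y)/(2*Y) (o(Y) = (Y - 19)/(Y + Y) = (-19 + Y)/((2*Y)) = (-19 + Y)*(1/(2*Y)) = (-19 + Y)/(2*Y))
(15328 + o(R(12, -7))) - 3639 = (15328 + (-19 + (6 + 12*(-7)))/(2*(6 + 12*(-7)))) - 3639 = (15328 + (-19 + (6 - 84))/(2*(6 - 84))) - 3639 = (15328 + (½)*(-19 - 78)/(-78)) - 3639 = (15328 + (½)*(-1/78)*(-97)) - 3639 = (15328 + 97/156) - 3639 = 2391265/156 - 3639 = 1823581/156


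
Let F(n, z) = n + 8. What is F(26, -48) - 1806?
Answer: -1772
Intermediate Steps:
F(n, z) = 8 + n
F(26, -48) - 1806 = (8 + 26) - 1806 = 34 - 1806 = -1772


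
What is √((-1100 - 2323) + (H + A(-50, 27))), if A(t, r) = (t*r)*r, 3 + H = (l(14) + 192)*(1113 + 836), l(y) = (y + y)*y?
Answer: 2*√274585 ≈ 1048.0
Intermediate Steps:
l(y) = 2*y² (l(y) = (2*y)*y = 2*y²)
H = 1138213 (H = -3 + (2*14² + 192)*(1113 + 836) = -3 + (2*196 + 192)*1949 = -3 + (392 + 192)*1949 = -3 + 584*1949 = -3 + 1138216 = 1138213)
A(t, r) = t*r² (A(t, r) = (r*t)*r = t*r²)
√((-1100 - 2323) + (H + A(-50, 27))) = √((-1100 - 2323) + (1138213 - 50*27²)) = √(-3423 + (1138213 - 50*729)) = √(-3423 + (1138213 - 36450)) = √(-3423 + 1101763) = √1098340 = 2*√274585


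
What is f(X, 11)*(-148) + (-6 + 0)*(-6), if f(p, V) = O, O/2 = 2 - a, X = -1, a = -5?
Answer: -2036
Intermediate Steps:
O = 14 (O = 2*(2 - 1*(-5)) = 2*(2 + 5) = 2*7 = 14)
f(p, V) = 14
f(X, 11)*(-148) + (-6 + 0)*(-6) = 14*(-148) + (-6 + 0)*(-6) = -2072 - 6*(-6) = -2072 + 36 = -2036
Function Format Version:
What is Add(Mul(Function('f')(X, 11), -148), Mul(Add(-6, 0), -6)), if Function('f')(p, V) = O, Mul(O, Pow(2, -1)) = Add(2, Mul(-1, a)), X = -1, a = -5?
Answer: -2036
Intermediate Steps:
O = 14 (O = Mul(2, Add(2, Mul(-1, -5))) = Mul(2, Add(2, 5)) = Mul(2, 7) = 14)
Function('f')(p, V) = 14
Add(Mul(Function('f')(X, 11), -148), Mul(Add(-6, 0), -6)) = Add(Mul(14, -148), Mul(Add(-6, 0), -6)) = Add(-2072, Mul(-6, -6)) = Add(-2072, 36) = -2036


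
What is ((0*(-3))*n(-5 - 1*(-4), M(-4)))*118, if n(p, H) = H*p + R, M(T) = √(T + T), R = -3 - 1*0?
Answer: 0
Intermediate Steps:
R = -3 (R = -3 + 0 = -3)
M(T) = √2*√T (M(T) = √(2*T) = √2*√T)
n(p, H) = -3 + H*p (n(p, H) = H*p - 3 = -3 + H*p)
((0*(-3))*n(-5 - 1*(-4), M(-4)))*118 = ((0*(-3))*(-3 + (√2*√(-4))*(-5 - 1*(-4))))*118 = (0*(-3 + (√2*(2*I))*(-5 + 4)))*118 = (0*(-3 + (2*I*√2)*(-1)))*118 = (0*(-3 - 2*I*√2))*118 = 0*118 = 0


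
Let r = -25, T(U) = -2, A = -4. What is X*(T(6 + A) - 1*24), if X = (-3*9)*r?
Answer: -17550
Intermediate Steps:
X = 675 (X = -3*9*(-25) = -27*(-25) = 675)
X*(T(6 + A) - 1*24) = 675*(-2 - 1*24) = 675*(-2 - 24) = 675*(-26) = -17550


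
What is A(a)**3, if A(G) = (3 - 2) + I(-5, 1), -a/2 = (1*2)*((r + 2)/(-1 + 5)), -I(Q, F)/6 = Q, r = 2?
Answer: 29791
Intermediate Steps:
I(Q, F) = -6*Q
a = -4 (a = -2*1*2*(2 + 2)/(-1 + 5) = -4*4/4 = -4*4*(1/4) = -4 ≈ -4.0000)
A(G) = 31 (A(G) = (3 - 2) - 6*(-5) = 1 + 30 = 31)
A(a)**3 = 31**3 = 29791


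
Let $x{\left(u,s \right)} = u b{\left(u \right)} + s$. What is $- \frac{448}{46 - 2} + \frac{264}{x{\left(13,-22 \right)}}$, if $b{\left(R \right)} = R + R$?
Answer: $- \frac{8122}{869} \approx -9.3464$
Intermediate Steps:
$b{\left(R \right)} = 2 R$
$x{\left(u,s \right)} = s + 2 u^{2}$ ($x{\left(u,s \right)} = u 2 u + s = 2 u^{2} + s = s + 2 u^{2}$)
$- \frac{448}{46 - 2} + \frac{264}{x{\left(13,-22 \right)}} = - \frac{448}{46 - 2} + \frac{264}{-22 + 2 \cdot 13^{2}} = - \frac{448}{44} + \frac{264}{-22 + 2 \cdot 169} = \left(-448\right) \frac{1}{44} + \frac{264}{-22 + 338} = - \frac{112}{11} + \frac{264}{316} = - \frac{112}{11} + 264 \cdot \frac{1}{316} = - \frac{112}{11} + \frac{66}{79} = - \frac{8122}{869}$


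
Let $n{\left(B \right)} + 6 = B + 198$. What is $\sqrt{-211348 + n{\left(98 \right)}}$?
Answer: $i \sqrt{211058} \approx 459.41 i$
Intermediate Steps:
$n{\left(B \right)} = 192 + B$ ($n{\left(B \right)} = -6 + \left(B + 198\right) = -6 + \left(198 + B\right) = 192 + B$)
$\sqrt{-211348 + n{\left(98 \right)}} = \sqrt{-211348 + \left(192 + 98\right)} = \sqrt{-211348 + 290} = \sqrt{-211058} = i \sqrt{211058}$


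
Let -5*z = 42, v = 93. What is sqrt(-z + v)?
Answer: 13*sqrt(15)/5 ≈ 10.070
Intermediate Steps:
z = -42/5 (z = -1/5*42 = -42/5 ≈ -8.4000)
sqrt(-z + v) = sqrt(-1*(-42/5) + 93) = sqrt(42/5 + 93) = sqrt(507/5) = 13*sqrt(15)/5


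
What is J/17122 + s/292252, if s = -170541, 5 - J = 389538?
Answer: -58380900659/2501969372 ≈ -23.334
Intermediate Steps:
J = -389533 (J = 5 - 1*389538 = 5 - 389538 = -389533)
J/17122 + s/292252 = -389533/17122 - 170541/292252 = -58380900659/2501969372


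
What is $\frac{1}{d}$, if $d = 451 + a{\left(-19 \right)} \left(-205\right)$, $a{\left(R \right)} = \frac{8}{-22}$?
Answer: $\frac{11}{5781} \approx 0.0019028$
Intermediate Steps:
$a{\left(R \right)} = - \frac{4}{11}$ ($a{\left(R \right)} = 8 \left(- \frac{1}{22}\right) = - \frac{4}{11}$)
$d = \frac{5781}{11}$ ($d = 451 - - \frac{820}{11} = 451 + \frac{820}{11} = \frac{5781}{11} \approx 525.54$)
$\frac{1}{d} = \frac{1}{\frac{5781}{11}} = \frac{11}{5781}$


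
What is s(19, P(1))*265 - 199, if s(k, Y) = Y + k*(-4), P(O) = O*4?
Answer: -19279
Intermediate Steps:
P(O) = 4*O
s(k, Y) = Y - 4*k
s(19, P(1))*265 - 199 = (4*1 - 4*19)*265 - 199 = (4 - 76)*265 - 199 = -72*265 - 199 = -19080 - 199 = -19279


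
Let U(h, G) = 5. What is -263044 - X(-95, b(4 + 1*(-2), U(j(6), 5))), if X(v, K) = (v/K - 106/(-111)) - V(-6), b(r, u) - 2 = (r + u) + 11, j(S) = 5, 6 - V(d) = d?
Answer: -116784523/444 ≈ -2.6303e+5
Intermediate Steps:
V(d) = 6 - d
b(r, u) = 13 + r + u (b(r, u) = 2 + ((r + u) + 11) = 2 + (11 + r + u) = 13 + r + u)
X(v, K) = -1226/111 + v/K (X(v, K) = (v/K - 106/(-111)) - (6 - 1*(-6)) = (v/K - 106*(-1/111)) - (6 + 6) = (v/K + 106/111) - 1*12 = (106/111 + v/K) - 12 = -1226/111 + v/K)
-263044 - X(-95, b(4 + 1*(-2), U(j(6), 5))) = -263044 - (-1226/111 - 95/(13 + (4 + 1*(-2)) + 5)) = -263044 - (-1226/111 - 95/(13 + (4 - 2) + 5)) = -263044 - (-1226/111 - 95/(13 + 2 + 5)) = -263044 - (-1226/111 - 95/20) = -263044 - (-1226/111 - 95*1/20) = -263044 - (-1226/111 - 19/4) = -263044 - 1*(-7013/444) = -263044 + 7013/444 = -116784523/444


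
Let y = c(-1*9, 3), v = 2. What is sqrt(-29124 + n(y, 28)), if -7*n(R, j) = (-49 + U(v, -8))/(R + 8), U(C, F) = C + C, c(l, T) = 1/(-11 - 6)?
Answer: I*sqrt(12843327)/21 ≈ 170.66*I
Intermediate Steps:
c(l, T) = -1/17 (c(l, T) = 1/(-17) = -1/17)
y = -1/17 ≈ -0.058824
U(C, F) = 2*C
n(R, j) = 45/(7*(8 + R)) (n(R, j) = -(-49 + 2*2)/(7*(R + 8)) = -(-49 + 4)/(7*(8 + R)) = -(-45)/(7*(8 + R)) = 45/(7*(8 + R)))
sqrt(-29124 + n(y, 28)) = sqrt(-29124 + 45/(7*(8 - 1/17))) = sqrt(-29124 + 45/(7*(135/17))) = sqrt(-29124 + (45/7)*(17/135)) = sqrt(-29124 + 17/21) = sqrt(-611587/21) = I*sqrt(12843327)/21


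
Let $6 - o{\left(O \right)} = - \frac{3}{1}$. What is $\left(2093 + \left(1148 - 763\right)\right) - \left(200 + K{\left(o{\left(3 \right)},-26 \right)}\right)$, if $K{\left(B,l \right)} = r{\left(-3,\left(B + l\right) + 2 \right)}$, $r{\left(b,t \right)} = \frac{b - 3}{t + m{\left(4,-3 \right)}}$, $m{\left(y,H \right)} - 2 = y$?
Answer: $\frac{6832}{3} \approx 2277.3$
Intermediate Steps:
$m{\left(y,H \right)} = 2 + y$
$o{\left(O \right)} = 9$ ($o{\left(O \right)} = 6 - - \frac{3}{1} = 6 - \left(-3\right) 1 = 6 - -3 = 6 + 3 = 9$)
$r{\left(b,t \right)} = \frac{-3 + b}{6 + t}$ ($r{\left(b,t \right)} = \frac{b - 3}{t + \left(2 + 4\right)} = \frac{-3 + b}{t + 6} = \frac{-3 + b}{6 + t}$)
$K{\left(B,l \right)} = - \frac{6}{8 + B + l}$ ($K{\left(B,l \right)} = \frac{-3 - 3}{6 + \left(\left(B + l\right) + 2\right)} = \frac{1}{6 + \left(2 + B + l\right)} \left(-6\right) = \frac{1}{8 + B + l} \left(-6\right) = - \frac{6}{8 + B + l}$)
$\left(2093 + \left(1148 - 763\right)\right) - \left(200 + K{\left(o{\left(3 \right)},-26 \right)}\right) = \left(2093 + \left(1148 - 763\right)\right) - \left(200 - \frac{6}{8 + 9 - 26}\right) = \left(2093 + 385\right) - \left(200 - \frac{6}{-9}\right) = 2478 - \left(200 - - \frac{2}{3}\right) = 2478 - \frac{602}{3} = \frac{6832}{3}$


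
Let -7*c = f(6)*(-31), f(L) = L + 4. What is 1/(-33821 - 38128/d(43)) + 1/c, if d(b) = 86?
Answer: 10300239/456743770 ≈ 0.022551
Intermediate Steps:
f(L) = 4 + L
c = 310/7 (c = -(4 + 6)*(-31)/7 = -10*(-31)/7 = -⅐*(-310) = 310/7 ≈ 44.286)
1/(-33821 - 38128/d(43)) + 1/c = 1/(-33821 - 38128/86) + 1/(310/7) = 1/(-33821 - 38128*1/86) + 7/310 = 1/(-33821 - 19064/43) + 7/310 = 1/(-1473367/43) + 7/310 = -43/1473367 + 7/310 = 10300239/456743770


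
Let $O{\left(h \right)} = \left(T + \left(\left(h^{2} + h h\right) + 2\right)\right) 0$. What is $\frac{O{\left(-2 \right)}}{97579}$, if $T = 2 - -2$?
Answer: $0$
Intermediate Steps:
$T = 4$ ($T = 2 + 2 = 4$)
$O{\left(h \right)} = 0$ ($O{\left(h \right)} = \left(4 + \left(\left(h^{2} + h h\right) + 2\right)\right) 0 = \left(4 + \left(\left(h^{2} + h^{2}\right) + 2\right)\right) 0 = \left(4 + \left(2 h^{2} + 2\right)\right) 0 = \left(4 + \left(2 + 2 h^{2}\right)\right) 0 = \left(6 + 2 h^{2}\right) 0 = 0$)
$\frac{O{\left(-2 \right)}}{97579} = \frac{0}{97579} = 0 \cdot \frac{1}{97579} = 0$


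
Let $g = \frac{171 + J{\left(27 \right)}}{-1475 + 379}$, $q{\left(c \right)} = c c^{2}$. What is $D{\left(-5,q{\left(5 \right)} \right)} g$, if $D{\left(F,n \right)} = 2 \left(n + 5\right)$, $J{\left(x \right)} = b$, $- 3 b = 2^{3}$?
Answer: $- \frac{32825}{822} \approx -39.933$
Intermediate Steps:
$q{\left(c \right)} = c^{3}$
$b = - \frac{8}{3}$ ($b = - \frac{2^{3}}{3} = \left(- \frac{1}{3}\right) 8 = - \frac{8}{3} \approx -2.6667$)
$J{\left(x \right)} = - \frac{8}{3}$
$D{\left(F,n \right)} = 10 + 2 n$ ($D{\left(F,n \right)} = 2 \left(5 + n\right) = 10 + 2 n$)
$g = - \frac{505}{3288}$ ($g = \frac{171 - \frac{8}{3}}{-1475 + 379} = \frac{505}{3 \left(-1096\right)} = \frac{505}{3} \left(- \frac{1}{1096}\right) = - \frac{505}{3288} \approx -0.15359$)
$D{\left(-5,q{\left(5 \right)} \right)} g = \left(10 + 2 \cdot 5^{3}\right) \left(- \frac{505}{3288}\right) = \left(10 + 2 \cdot 125\right) \left(- \frac{505}{3288}\right) = \left(10 + 250\right) \left(- \frac{505}{3288}\right) = 260 \left(- \frac{505}{3288}\right) = - \frac{32825}{822}$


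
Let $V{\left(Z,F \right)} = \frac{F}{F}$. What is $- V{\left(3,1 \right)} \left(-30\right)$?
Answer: $30$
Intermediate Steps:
$V{\left(Z,F \right)} = 1$
$- V{\left(3,1 \right)} \left(-30\right) = \left(-1\right) 1 \left(-30\right) = \left(-1\right) \left(-30\right) = 30$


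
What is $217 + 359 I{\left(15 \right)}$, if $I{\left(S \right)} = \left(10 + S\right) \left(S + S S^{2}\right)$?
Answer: $30425467$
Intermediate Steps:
$I{\left(S \right)} = \left(10 + S\right) \left(S + S^{3}\right)$
$217 + 359 I{\left(15 \right)} = 217 + 359 \cdot 15 \left(10 + 15 + 15^{3} + 10 \cdot 15^{2}\right) = 217 + 359 \cdot 15 \left(10 + 15 + 3375 + 10 \cdot 225\right) = 217 + 359 \cdot 15 \left(10 + 15 + 3375 + 2250\right) = 217 + 359 \cdot 15 \cdot 5650 = 217 + 359 \cdot 84750 = 217 + 30425250 = 30425467$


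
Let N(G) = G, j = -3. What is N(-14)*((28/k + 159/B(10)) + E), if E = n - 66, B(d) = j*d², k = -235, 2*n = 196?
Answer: -1031443/2350 ≈ -438.91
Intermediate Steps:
n = 98 (n = (½)*196 = 98)
B(d) = -3*d²
E = 32 (E = 98 - 66 = 32)
N(-14)*((28/k + 159/B(10)) + E) = -14*((28/(-235) + 159/((-3*10²))) + 32) = -14*((28*(-1/235) + 159/((-3*100))) + 32) = -14*((-28/235 + 159/(-300)) + 32) = -14*((-28/235 + 159*(-1/300)) + 32) = -14*((-28/235 - 53/100) + 32) = -14*(-3051/4700 + 32) = -14*147349/4700 = -1031443/2350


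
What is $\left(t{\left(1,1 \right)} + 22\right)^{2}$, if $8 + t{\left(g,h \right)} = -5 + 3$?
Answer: $144$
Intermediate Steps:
$t{\left(g,h \right)} = -10$ ($t{\left(g,h \right)} = -8 + \left(-5 + 3\right) = -8 - 2 = -10$)
$\left(t{\left(1,1 \right)} + 22\right)^{2} = \left(-10 + 22\right)^{2} = 12^{2} = 144$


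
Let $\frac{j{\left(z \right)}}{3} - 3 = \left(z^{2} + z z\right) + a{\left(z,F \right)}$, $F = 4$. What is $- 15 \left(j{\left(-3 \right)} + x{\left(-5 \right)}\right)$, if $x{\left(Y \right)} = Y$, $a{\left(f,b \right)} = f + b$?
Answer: $-915$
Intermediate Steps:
$a{\left(f,b \right)} = b + f$
$j{\left(z \right)} = 21 + 3 z + 6 z^{2}$ ($j{\left(z \right)} = 9 + 3 \left(\left(z^{2} + z z\right) + \left(4 + z\right)\right) = 9 + 3 \left(\left(z^{2} + z^{2}\right) + \left(4 + z\right)\right) = 9 + 3 \left(2 z^{2} + \left(4 + z\right)\right) = 9 + 3 \left(4 + z + 2 z^{2}\right) = 9 + \left(12 + 3 z + 6 z^{2}\right) = 21 + 3 z + 6 z^{2}$)
$- 15 \left(j{\left(-3 \right)} + x{\left(-5 \right)}\right) = - 15 \left(\left(21 + 3 \left(-3\right) + 6 \left(-3\right)^{2}\right) - 5\right) = - 15 \left(\left(21 - 9 + 6 \cdot 9\right) - 5\right) = - 15 \left(\left(21 - 9 + 54\right) - 5\right) = - 15 \left(66 - 5\right) = \left(-15\right) 61 = -915$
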